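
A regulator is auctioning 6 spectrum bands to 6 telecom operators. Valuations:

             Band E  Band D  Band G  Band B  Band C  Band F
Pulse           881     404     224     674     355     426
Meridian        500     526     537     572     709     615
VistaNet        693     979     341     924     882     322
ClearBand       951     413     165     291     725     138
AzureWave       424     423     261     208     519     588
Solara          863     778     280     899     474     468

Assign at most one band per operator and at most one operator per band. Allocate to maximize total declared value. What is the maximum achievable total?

Maximum total: $4609M

Optimal: Pulse→Band E ($881M), Meridian→Band G ($537M), VistaNet→Band D ($979M), ClearBand→Band C ($725M), AzureWave→Band F ($588M), Solara→Band B ($899M) — total 881+537+979+725+588+899 = $4609M.
Row-greedy (each operator in turn takes its best remaining band) gives $3728M, worse by 881.
Next-best assignment: Pulse→Band E, Meridian→Band G, VistaNet→Band B, ClearBand→Band C, AzureWave→Band F, Solara→Band D = $4433M.
Every other assignment is strictly worse.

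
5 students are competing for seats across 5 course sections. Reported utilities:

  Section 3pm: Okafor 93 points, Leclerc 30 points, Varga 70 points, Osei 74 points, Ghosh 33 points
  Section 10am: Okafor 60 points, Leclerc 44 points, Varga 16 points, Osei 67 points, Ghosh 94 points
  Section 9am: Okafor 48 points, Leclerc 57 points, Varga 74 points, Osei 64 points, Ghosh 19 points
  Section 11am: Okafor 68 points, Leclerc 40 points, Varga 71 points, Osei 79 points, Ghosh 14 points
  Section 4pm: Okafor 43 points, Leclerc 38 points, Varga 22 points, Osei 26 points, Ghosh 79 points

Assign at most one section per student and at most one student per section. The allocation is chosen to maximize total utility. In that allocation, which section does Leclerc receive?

Leclerc receives Section 4pm.

Optimal: Okafor→Section 3pm (93 points), Leclerc→Section 4pm (38 points), Varga→Section 9am (74 points), Osei→Section 11am (79 points), Ghosh→Section 10am (94 points) — total 93+38+74+79+94 = 378 points.
Row-greedy (each student in turn takes its best remaining section) gives 367 points, worse by 11.
Next-best assignment: Okafor→Section 3pm, Leclerc→Section 10am, Varga→Section 9am, Osei→Section 11am, Ghosh→Section 4pm = 369 points.
No other one-to-one assignment exceeds 378 points.
Leclerc's own top section is Section 9am (57 points), but forcing Leclerc→Section 9am and reassigning the rest optimally gives only 367 points — worse by 11.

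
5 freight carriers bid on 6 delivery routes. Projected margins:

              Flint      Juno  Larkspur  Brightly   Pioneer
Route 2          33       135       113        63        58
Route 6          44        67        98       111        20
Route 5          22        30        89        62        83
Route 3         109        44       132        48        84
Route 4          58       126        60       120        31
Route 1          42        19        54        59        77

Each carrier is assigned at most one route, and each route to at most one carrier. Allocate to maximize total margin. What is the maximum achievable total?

Maximum total: $545k

Optimal: Flint→Route 3 ($109k), Juno→Route 2 ($135k), Larkspur→Route 6 ($98k), Brightly→Route 4 ($120k), Pioneer→Route 5 ($83k) — total 109+135+98+120+83 = $545k.
Column-greedy (each route in turn goes to its best remaining carrier) gives $475k, worse by 70.
Next-best assignment: Flint→Route 3, Juno→Route 4, Larkspur→Route 2, Brightly→Route 6, Pioneer→Route 5 = $542k.
Checked against all permutations: $545k is optimal.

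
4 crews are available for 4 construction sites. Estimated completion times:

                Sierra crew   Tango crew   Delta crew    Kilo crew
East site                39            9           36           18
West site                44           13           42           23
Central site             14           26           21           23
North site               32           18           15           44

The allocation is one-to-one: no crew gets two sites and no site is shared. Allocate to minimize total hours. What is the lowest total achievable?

Optimal: Sierra crew→Central site (14 hours), Tango crew→West site (13 hours), Delta crew→North site (15 hours), Kilo crew→East site (18 hours) — total 14+13+15+18 = 60 hours.
Row-greedy (each crew in turn takes its cheapest remaining site) gives 61 hours, worse by 1.
No other one-to-one assignment undercuts 60 hours.

Minimum total: 60 hours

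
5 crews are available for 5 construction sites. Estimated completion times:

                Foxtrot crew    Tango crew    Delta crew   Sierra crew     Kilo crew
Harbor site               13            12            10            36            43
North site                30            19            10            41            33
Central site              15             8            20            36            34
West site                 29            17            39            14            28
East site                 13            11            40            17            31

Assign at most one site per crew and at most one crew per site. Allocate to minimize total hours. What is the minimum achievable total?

Minimum total: 76 hours

Optimal: Foxtrot crew→Harbor site (13 hours), Tango crew→Central site (8 hours), Delta crew→North site (10 hours), Sierra crew→West site (14 hours), Kilo crew→East site (31 hours) — total 13+8+10+14+31 = 76 hours.
Min-entry greedy (repeatedly take the single cheapest remaining cell) gives 78 hours, worse by 2.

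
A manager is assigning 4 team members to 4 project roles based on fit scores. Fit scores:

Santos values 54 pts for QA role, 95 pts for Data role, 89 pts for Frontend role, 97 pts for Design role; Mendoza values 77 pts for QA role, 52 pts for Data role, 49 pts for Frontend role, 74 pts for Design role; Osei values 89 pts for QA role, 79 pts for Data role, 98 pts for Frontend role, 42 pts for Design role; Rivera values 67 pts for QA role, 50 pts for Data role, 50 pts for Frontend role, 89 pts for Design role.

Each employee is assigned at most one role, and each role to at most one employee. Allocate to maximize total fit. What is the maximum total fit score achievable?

Max total: 359 pts

Optimal: Santos→Data role (95 pts), Mendoza→QA role (77 pts), Osei→Frontend role (98 pts), Rivera→Design role (89 pts) — total 95+77+98+89 = 359 pts.
Max-entry greedy (repeatedly take the single best remaining cell) gives 322 pts, worse by 37.
Checked against all permutations: 359 pts is optimal.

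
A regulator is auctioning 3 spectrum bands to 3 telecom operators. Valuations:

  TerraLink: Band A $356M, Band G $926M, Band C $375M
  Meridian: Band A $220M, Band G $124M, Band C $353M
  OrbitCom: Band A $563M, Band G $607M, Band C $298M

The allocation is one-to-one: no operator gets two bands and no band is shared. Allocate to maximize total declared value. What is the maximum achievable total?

Max total: $1842M

This is a one-to-one assignment (maximum-weight bipartite matching).
Optimal: TerraLink→Band G ($926M), Meridian→Band C ($353M), OrbitCom→Band A ($563M) — total 926+353+563 = $1842M.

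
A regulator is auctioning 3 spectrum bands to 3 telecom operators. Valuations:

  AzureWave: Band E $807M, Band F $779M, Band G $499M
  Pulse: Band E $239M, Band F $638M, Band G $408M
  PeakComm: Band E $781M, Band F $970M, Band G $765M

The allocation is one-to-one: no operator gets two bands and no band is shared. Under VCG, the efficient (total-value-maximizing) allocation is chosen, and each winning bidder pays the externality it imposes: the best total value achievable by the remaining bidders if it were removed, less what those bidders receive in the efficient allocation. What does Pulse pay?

Pulse pays $205M.

Efficient allocation: AzureWave→Band E ($807M), Pulse→Band F ($638M), PeakComm→Band G ($765M); total welfare W = $2210M.
Pulse receives Band F at value $638M, so the others get W − 638 = $1572M.
Without Pulse: best allocation of the remaining 2 bidders over all 3 bands is AzureWave→Band E ($807M), PeakComm→Band F ($970M), total $1777M.
VCG payment = (others' best without Pulse) − (others' welfare with Pulse) = 1777 − 1572 = $205M.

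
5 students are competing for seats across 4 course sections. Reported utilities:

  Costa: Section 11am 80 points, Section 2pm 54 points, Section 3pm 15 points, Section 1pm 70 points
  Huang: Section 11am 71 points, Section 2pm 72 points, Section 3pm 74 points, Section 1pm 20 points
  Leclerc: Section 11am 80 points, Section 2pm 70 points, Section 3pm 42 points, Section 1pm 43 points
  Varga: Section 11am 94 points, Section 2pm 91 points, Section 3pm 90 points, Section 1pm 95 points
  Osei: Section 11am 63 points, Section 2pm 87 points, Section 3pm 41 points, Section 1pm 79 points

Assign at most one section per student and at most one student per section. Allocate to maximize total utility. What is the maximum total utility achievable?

Max total: 336 points

Optimal: Costa→Section 11am (80 points), Osei→Section 2pm (87 points), Huang→Section 3pm (74 points), Varga→Section 1pm (95 points) — total 80+87+74+95 = 336 points.
Column-greedy (each section in turn goes to its best remaining student) gives 325 points, worse by 11.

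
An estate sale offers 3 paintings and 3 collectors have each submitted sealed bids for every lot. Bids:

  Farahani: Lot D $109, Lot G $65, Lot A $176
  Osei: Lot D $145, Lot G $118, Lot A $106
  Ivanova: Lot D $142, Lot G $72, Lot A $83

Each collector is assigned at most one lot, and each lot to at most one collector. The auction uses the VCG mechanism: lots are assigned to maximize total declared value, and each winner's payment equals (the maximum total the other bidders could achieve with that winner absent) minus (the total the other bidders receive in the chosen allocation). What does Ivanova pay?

Ivanova pays $27.

Efficient allocation: Farahani→Lot A ($176), Osei→Lot G ($118), Ivanova→Lot D ($142); total welfare W = $436.
Ivanova receives Lot D at value $142, so the others get W − 142 = $294.
Without Ivanova: best allocation of the remaining 2 bidders over all 3 lots is Farahani→Lot A ($176), Osei→Lot D ($145), total $321.
VCG payment = (others' best without Ivanova) − (others' welfare with Ivanova) = 321 − 294 = $27.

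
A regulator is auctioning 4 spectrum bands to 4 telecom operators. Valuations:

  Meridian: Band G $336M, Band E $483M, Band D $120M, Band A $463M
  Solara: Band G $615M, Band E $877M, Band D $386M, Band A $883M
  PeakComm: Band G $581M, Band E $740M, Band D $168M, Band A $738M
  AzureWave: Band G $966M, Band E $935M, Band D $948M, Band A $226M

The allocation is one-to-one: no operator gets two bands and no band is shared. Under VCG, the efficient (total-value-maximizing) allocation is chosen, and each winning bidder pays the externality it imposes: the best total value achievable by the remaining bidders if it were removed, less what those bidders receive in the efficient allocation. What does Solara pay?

Efficient allocation: Meridian→Band G ($336M), Solara→Band A ($883M), PeakComm→Band E ($740M), AzureWave→Band D ($948M); total welfare W = $2907M.
Solara receives Band A at value $883M, so the others get W − 883 = $2024M.
Without Solara: best allocation of the remaining 3 bidders over all 4 bands is Meridian→Band E ($483M), PeakComm→Band A ($738M), AzureWave→Band G ($966M), total $2187M.
VCG payment = (others' best without Solara) − (others' welfare with Solara) = 2187 − 2024 = $163M.

Solara pays $163M.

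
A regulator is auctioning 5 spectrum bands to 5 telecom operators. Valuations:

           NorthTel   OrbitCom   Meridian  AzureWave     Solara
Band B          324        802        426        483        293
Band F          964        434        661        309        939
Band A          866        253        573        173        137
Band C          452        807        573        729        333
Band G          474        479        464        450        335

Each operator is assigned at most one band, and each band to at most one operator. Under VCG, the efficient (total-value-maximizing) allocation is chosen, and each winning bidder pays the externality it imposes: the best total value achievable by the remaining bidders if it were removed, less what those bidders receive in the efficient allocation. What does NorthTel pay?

NorthTel pays $109M.

Efficient allocation: NorthTel→Band A ($866M), OrbitCom→Band B ($802M), Meridian→Band G ($464M), AzureWave→Band C ($729M), Solara→Band F ($939M); total welfare W = $3800M.
NorthTel receives Band A at value $866M, so the others get W − 866 = $2934M.
Without NorthTel: best allocation of the remaining 4 bidders over all 5 bands is OrbitCom→Band B ($802M), Meridian→Band A ($573M), AzureWave→Band C ($729M), Solara→Band F ($939M), total $3043M.
VCG payment = (others' best without NorthTel) − (others' welfare with NorthTel) = 3043 − 2934 = $109M.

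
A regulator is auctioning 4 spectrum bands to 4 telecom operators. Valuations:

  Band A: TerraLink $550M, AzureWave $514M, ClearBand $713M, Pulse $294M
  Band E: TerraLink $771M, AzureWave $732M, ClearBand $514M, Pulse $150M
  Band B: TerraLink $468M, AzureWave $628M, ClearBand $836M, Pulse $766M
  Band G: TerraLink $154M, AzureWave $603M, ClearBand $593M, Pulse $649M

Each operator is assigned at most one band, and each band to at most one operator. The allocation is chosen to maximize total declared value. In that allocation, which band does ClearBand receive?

This is the linear assignment problem.
Optimal: TerraLink→Band E ($771M), AzureWave→Band G ($603M), ClearBand→Band A ($713M), Pulse→Band B ($766M) — total 771+603+713+766 = $2853M.
Row-greedy (each operator in turn takes its best remaining band) gives $2761M, worse by 92.
ClearBand's own top band is Band B ($836M), but forcing ClearBand→Band B and reassigning the rest optimally gives only $2770M — worse by 83.

ClearBand receives Band A.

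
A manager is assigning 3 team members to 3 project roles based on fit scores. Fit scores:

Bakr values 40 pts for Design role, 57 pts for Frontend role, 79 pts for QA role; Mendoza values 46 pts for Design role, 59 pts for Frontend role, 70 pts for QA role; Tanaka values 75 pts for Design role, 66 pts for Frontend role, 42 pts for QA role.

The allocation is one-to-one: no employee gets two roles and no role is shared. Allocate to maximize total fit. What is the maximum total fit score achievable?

Max total: 213 pts

Optimal: Bakr→QA role (79 pts), Mendoza→Frontend role (59 pts), Tanaka→Design role (75 pts) — total 79+59+75 = 213 pts.
Swapping Tanaka↔Mendoza (Tanaka→Frontend role 66 pts, Mendoza→Design role 46 pts) loses 22.
Checked against all permutations: 213 pts is optimal.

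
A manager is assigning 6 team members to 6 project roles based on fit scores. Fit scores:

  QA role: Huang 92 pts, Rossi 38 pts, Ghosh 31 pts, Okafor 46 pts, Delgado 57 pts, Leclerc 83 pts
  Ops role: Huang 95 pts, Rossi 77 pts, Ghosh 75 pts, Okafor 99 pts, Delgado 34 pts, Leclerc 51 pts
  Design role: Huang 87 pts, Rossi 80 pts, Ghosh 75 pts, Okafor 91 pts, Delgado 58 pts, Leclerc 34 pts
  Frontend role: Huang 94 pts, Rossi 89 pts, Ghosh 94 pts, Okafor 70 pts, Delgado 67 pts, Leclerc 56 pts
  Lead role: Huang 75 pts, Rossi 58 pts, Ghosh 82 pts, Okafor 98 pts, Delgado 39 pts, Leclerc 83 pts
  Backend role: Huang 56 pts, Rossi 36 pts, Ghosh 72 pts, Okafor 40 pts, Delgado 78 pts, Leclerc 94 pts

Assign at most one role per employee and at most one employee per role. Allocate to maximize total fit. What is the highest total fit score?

Optimal: Huang→Ops role (95 pts), Rossi→Design role (80 pts), Ghosh→Frontend role (94 pts), Okafor→Lead role (98 pts), Delgado→Backend role (78 pts), Leclerc→QA role (83 pts) — total 95+80+94+98+78+83 = 528 pts.
Column-greedy (each role in turn goes to its best remaining employee) gives 526 pts, worse by 2.
Next-best assignment: Huang→QA role, Rossi→Design role, Ghosh→Frontend role, Okafor→Ops role, Delgado→Backend role, Leclerc→Lead role = 526 pts.

Max total: 528 pts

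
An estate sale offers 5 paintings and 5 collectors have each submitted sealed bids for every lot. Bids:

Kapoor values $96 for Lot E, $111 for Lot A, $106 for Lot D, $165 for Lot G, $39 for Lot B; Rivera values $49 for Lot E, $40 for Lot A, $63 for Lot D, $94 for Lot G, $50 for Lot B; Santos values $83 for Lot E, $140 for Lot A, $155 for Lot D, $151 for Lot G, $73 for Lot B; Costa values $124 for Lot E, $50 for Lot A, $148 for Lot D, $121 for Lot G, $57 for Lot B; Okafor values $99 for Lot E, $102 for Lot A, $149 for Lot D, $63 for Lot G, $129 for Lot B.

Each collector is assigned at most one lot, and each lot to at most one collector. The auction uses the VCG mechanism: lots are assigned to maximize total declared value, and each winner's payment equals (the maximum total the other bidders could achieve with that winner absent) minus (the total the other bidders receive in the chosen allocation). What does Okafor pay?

Efficient allocation: Kapoor→Lot G ($165), Rivera→Lot E ($49), Santos→Lot A ($140), Costa→Lot D ($148), Okafor→Lot B ($129); total welfare W = $631.
Okafor receives Lot B at value $129, so the others get W − 129 = $502.
Without Okafor: best allocation of the remaining 4 bidders over all 5 lots is Kapoor→Lot G ($165), Rivera→Lot B ($50), Santos→Lot A ($140), Costa→Lot D ($148), total $503.
VCG payment = (others' best without Okafor) − (others' welfare with Okafor) = 503 − 502 = $1.

Okafor pays $1.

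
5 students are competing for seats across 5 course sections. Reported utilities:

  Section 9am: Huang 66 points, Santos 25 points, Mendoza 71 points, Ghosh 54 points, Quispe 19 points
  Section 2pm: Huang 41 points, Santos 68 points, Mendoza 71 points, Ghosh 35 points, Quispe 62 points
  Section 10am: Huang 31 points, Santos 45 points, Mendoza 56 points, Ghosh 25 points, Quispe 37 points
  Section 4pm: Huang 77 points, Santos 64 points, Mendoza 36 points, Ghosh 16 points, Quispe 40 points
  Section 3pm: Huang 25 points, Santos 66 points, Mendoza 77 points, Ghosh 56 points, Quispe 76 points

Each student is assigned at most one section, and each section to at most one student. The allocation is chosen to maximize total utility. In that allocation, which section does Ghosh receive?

Ghosh receives Section 9am.

This is a one-to-one assignment (maximum-weight bipartite matching).
Optimal: Huang→Section 4pm (77 points), Santos→Section 2pm (68 points), Mendoza→Section 10am (56 points), Ghosh→Section 9am (54 points), Quispe→Section 3pm (76 points) — total 77+68+56+54+76 = 331 points.
Max-entry greedy (repeatedly take the single best remaining cell) gives 313 points, worse by 18.
No other one-to-one assignment exceeds 331 points.
Ghosh's own top section is Section 3pm (56 points), but forcing Ghosh→Section 3pm and reassigning the rest optimally gives only 311 points — worse by 20.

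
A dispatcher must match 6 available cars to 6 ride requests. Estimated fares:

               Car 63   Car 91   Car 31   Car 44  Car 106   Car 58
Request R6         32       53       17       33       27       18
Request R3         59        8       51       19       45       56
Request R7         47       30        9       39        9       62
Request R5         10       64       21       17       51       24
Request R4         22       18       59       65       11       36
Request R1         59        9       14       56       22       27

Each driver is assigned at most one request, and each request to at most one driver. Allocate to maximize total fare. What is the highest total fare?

Max total: $341

Optimal: Car 63→Request R1 ($59), Car 91→Request R6 ($53), Car 31→Request R3 ($51), Car 44→Request R4 ($65), Car 106→Request R5 ($51), Car 58→Request R7 ($62) — total 59+53+51+65+51+62 = $341.
Max-entry greedy (repeatedly take the single best remaining cell) gives $291, worse by 50.
Next-best assignment: Car 63→Request R3, Car 91→Request R6, Car 31→Request R4, Car 44→Request R1, Car 106→Request R5, Car 58→Request R7 = $340.
Every other assignment is strictly worse.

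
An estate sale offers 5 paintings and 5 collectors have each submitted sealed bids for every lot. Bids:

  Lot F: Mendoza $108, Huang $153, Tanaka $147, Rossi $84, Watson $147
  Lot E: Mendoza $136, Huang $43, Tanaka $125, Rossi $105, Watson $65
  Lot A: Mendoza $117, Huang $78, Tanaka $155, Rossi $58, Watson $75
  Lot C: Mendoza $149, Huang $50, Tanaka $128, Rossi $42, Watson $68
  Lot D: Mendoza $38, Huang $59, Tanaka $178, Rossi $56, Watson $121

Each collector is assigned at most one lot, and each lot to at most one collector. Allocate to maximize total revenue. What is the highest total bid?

Max total: $683

Optimal: Mendoza→Lot C ($149), Huang→Lot F ($153), Tanaka→Lot A ($155), Rossi→Lot E ($105), Watson→Lot D ($121) — total 149+153+155+105+121 = $683.
Max-entry greedy (repeatedly take the single best remaining cell) gives $660, worse by 23.
Next-best assignment: Mendoza→Lot C, Huang→Lot F, Tanaka→Lot D, Rossi→Lot E, Watson→Lot A = $660.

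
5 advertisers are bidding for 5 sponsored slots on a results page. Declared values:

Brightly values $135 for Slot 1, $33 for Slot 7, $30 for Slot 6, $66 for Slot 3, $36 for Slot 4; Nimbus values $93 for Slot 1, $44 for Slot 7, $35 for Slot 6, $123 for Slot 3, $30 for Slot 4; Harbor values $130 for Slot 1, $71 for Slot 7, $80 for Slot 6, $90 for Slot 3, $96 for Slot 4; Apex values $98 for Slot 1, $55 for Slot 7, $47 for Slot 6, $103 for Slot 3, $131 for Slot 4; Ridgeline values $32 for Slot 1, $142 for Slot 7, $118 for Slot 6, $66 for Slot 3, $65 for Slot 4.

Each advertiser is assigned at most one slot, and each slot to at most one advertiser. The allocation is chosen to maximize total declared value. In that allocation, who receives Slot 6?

Harbor receives Slot 6.

This is the linear assignment problem.
Optimal: Brightly→Slot 1 ($135), Nimbus→Slot 3 ($123), Harbor→Slot 6 ($80), Apex→Slot 4 ($131), Ridgeline→Slot 7 ($142) — total 135+123+80+131+142 = $611.
Row-greedy (each advertiser in turn takes its best remaining slot) gives $527, worse by 84.
Swapping Apex↔Harbor (Apex→Slot 6 $47, Harbor→Slot 4 $96) loses 68.
Harbor's own top slot is Slot 1 ($130), but forcing Harbor→Slot 1 and reassigning the rest optimally gives only $556 — worse by 55.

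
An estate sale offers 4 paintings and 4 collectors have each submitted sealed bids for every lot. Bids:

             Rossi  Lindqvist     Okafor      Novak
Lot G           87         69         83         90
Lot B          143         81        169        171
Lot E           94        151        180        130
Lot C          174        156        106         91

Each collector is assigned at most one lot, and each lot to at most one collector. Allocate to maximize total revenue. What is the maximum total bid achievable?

Maximum total: $594

This is a one-to-one assignment (maximum-weight bipartite matching).
Optimal: Rossi→Lot G ($87), Lindqvist→Lot C ($156), Okafor→Lot E ($180), Novak→Lot B ($171) — total 87+156+180+171 = $594.
Column-greedy (each lot in turn goes to its best remaining collector) gives $584, worse by 10.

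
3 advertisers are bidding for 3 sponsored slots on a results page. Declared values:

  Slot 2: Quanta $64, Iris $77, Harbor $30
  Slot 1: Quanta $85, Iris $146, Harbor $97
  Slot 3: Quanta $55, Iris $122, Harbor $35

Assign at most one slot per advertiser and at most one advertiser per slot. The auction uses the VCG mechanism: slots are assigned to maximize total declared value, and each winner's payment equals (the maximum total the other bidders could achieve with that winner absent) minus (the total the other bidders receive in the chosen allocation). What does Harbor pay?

Harbor pays $24.

Efficient allocation: Quanta→Slot 2 ($64), Iris→Slot 3 ($122), Harbor→Slot 1 ($97); total welfare W = $283.
Harbor receives Slot 1 at value $97, so the others get W − 97 = $186.
Without Harbor: best allocation of the remaining 2 bidders over all 3 slots is Quanta→Slot 2 ($64), Iris→Slot 1 ($146), total $210.
VCG payment = (others' best without Harbor) − (others' welfare with Harbor) = 210 − 186 = $24.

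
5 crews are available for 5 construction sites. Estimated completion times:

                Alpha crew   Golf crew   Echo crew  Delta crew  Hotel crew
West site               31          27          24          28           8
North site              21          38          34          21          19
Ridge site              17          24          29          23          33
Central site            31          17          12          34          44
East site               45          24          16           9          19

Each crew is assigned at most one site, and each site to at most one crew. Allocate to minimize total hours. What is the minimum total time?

Min total: 74 hours

Treat this as an assignment problem: match each crew to one site.
Optimal: Alpha crew→North site (21 hours), Golf crew→Ridge site (24 hours), Echo crew→Central site (12 hours), Delta crew→East site (9 hours), Hotel crew→West site (8 hours) — total 21+24+12+9+8 = 74 hours.
Column-greedy (each site in turn goes to its cheapest remaining crew) gives 88 hours, worse by 14.
Next-best assignment: Alpha crew→Ridge site, Golf crew→Central site, Echo crew→East site, Delta crew→North site, Hotel crew→West site = 79 hours.
Swapping Delta crew↔Echo crew (Delta crew→Central site 34 hours, Echo crew→East site 16 hours) adds 29.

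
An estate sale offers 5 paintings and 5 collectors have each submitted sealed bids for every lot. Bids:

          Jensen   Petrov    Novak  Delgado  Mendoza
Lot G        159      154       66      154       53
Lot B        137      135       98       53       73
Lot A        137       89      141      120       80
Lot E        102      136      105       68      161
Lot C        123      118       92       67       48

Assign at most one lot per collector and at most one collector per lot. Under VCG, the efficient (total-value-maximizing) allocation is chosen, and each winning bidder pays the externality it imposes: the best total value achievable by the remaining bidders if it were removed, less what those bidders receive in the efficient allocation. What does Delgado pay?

Efficient allocation: Jensen→Lot C ($123), Petrov→Lot B ($135), Novak→Lot A ($141), Delgado→Lot G ($154), Mendoza→Lot E ($161); total welfare W = $714.
Delgado receives Lot G at value $154, so the others get W − 154 = $560.
Without Delgado: best allocation of the remaining 4 bidders over all 5 lots is Jensen→Lot G ($159), Petrov→Lot B ($135), Novak→Lot A ($141), Mendoza→Lot E ($161), total $596.
VCG payment = (others' best without Delgado) − (others' welfare with Delgado) = 596 − 560 = $36.

Delgado pays $36.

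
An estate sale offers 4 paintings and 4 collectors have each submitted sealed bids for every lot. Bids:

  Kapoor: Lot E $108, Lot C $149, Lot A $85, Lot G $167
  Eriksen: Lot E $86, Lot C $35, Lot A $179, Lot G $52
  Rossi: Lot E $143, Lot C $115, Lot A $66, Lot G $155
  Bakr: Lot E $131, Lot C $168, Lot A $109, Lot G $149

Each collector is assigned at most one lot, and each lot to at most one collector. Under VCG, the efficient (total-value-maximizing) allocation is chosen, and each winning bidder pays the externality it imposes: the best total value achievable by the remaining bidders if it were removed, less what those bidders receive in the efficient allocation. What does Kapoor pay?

Efficient allocation: Kapoor→Lot G ($167), Eriksen→Lot A ($179), Rossi→Lot E ($143), Bakr→Lot C ($168); total welfare W = $657.
Kapoor receives Lot G at value $167, so the others get W − 167 = $490.
Without Kapoor: best allocation of the remaining 3 bidders over all 4 lots is Eriksen→Lot A ($179), Rossi→Lot G ($155), Bakr→Lot C ($168), total $502.
VCG payment = (others' best without Kapoor) − (others' welfare with Kapoor) = 502 − 490 = $12.

Kapoor pays $12.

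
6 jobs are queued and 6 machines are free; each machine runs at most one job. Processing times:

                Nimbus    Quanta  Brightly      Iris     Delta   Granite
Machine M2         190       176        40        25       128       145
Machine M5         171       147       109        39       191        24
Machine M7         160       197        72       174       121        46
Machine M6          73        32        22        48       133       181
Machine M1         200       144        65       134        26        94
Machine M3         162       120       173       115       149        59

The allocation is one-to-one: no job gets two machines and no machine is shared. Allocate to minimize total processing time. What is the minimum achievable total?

Minimum total: 340 min

Treat this as an assignment problem: match each job to one machine.
Optimal: Nimbus→Machine M6 (73 min), Quanta→Machine M3 (120 min), Brightly→Machine M7 (72 min), Iris→Machine M2 (25 min), Delta→Machine M1 (26 min), Granite→Machine M5 (24 min) — total 73+120+72+25+26+24 = 340 min.
Row-greedy (each job in turn takes its cheapest remaining machine) gives 344 min, worse by 4.
Next-best assignment: Nimbus→Machine M3, Quanta→Machine M6, Brightly→Machine M7, Iris→Machine M2, Delta→Machine M1, Granite→Machine M5 = 341 min.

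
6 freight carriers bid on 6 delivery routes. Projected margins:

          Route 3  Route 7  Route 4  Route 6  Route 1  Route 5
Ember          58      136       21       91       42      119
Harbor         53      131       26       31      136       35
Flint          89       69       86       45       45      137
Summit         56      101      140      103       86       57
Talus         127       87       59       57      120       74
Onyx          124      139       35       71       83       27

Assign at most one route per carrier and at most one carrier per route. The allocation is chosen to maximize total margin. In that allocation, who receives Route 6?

Ember receives Route 6.

Optimal: Ember→Route 6 ($91k), Harbor→Route 1 ($136k), Flint→Route 5 ($137k), Summit→Route 4 ($140k), Talus→Route 3 ($127k), Onyx→Route 7 ($139k) — total 91+136+137+140+127+139 = $770k.
Swapping Flint↔Talus (Flint→Route 3 $89k, Talus→Route 5 $74k) loses 101.
Ember's own top route is Route 7 ($136k), but forcing Ember→Route 7 and reassigning the rest optimally gives only $747k — worse by 23.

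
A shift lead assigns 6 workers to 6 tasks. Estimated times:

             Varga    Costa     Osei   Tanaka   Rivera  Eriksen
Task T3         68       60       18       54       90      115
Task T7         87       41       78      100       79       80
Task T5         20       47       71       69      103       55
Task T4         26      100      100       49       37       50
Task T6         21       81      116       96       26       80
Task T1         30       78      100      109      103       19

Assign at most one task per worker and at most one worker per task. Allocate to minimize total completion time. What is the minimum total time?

Min total: 173 min

Treat this as an assignment problem: match each worker to one task.
Optimal: Varga→Task T5 (20 min), Costa→Task T7 (41 min), Osei→Task T3 (18 min), Tanaka→Task T4 (49 min), Rivera→Task T6 (26 min), Eriksen→Task T1 (19 min) — total 20+41+18+49+26+19 = 173 min.
Column-greedy (each task in turn goes to its cheapest remaining worker) gives 305 min, worse by 132.
Every other assignment is strictly worse.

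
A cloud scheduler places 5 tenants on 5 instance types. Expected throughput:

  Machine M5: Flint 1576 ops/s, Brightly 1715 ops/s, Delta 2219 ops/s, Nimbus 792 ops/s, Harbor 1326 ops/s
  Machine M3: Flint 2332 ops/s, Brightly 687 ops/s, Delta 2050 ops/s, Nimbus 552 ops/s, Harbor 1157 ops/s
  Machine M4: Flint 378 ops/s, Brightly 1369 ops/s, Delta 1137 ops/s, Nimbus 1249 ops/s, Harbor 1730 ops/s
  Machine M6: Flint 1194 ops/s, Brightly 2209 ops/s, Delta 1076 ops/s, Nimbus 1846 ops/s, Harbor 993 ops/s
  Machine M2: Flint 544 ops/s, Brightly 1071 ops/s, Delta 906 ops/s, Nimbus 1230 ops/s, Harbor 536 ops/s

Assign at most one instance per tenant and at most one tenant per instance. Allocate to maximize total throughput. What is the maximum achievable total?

Maximum total: 9720 ops/s

Optimal: Flint→Machine M3 (2332 ops/s), Brightly→Machine M6 (2209 ops/s), Delta→Machine M5 (2219 ops/s), Nimbus→Machine M2 (1230 ops/s), Harbor→Machine M4 (1730 ops/s) — total 2332+2209+2219+1230+1730 = 9720 ops/s.
Row-greedy (each tenant in turn takes its best remaining instance) gives 8545 ops/s, worse by 1175.
Next-best assignment: Flint→Machine M3, Brightly→Machine M2, Delta→Machine M5, Nimbus→Machine M6, Harbor→Machine M4 = 9198 ops/s.
Every other assignment is strictly worse.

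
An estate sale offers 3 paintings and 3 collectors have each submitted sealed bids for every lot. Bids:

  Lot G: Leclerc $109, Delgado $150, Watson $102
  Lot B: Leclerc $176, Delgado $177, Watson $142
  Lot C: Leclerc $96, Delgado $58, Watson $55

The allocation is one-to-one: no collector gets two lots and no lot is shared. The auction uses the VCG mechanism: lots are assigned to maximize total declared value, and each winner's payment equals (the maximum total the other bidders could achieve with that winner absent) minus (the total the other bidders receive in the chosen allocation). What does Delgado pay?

Delgado pays $40.

Efficient allocation: Leclerc→Lot C ($96), Delgado→Lot G ($150), Watson→Lot B ($142); total welfare W = $388.
Delgado receives Lot G at value $150, so the others get W − 150 = $238.
Without Delgado: best allocation of the remaining 2 bidders over all 3 lots is Leclerc→Lot B ($176), Watson→Lot G ($102), total $278.
VCG payment = (others' best without Delgado) − (others' welfare with Delgado) = 278 − 238 = $40.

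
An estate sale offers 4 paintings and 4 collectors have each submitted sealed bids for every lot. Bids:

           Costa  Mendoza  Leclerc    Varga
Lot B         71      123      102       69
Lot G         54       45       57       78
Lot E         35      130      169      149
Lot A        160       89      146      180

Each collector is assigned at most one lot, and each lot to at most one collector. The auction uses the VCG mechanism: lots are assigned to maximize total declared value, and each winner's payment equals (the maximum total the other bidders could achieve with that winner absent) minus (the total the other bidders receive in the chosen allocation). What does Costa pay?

Costa pays $102.

Efficient allocation: Costa→Lot A ($160), Mendoza→Lot B ($123), Leclerc→Lot E ($169), Varga→Lot G ($78); total welfare W = $530.
Costa receives Lot A at value $160, so the others get W − 160 = $370.
Without Costa: best allocation of the remaining 3 bidders over all 4 lots is Mendoza→Lot B ($123), Leclerc→Lot E ($169), Varga→Lot A ($180), total $472.
VCG payment = (others' best without Costa) − (others' welfare with Costa) = 472 − 370 = $102.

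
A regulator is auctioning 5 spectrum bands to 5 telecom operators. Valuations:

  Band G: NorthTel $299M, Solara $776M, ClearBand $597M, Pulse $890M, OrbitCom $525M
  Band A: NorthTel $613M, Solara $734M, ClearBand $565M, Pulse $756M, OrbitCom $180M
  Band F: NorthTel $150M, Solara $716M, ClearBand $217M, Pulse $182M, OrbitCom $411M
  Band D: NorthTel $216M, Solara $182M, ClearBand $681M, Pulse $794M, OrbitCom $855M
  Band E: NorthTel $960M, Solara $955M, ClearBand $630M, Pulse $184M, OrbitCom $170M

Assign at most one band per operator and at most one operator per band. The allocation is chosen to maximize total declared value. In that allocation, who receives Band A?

This is a one-to-one assignment (maximum-weight bipartite matching).
Optimal: NorthTel→Band E ($960M), Solara→Band F ($716M), ClearBand→Band A ($565M), Pulse→Band G ($890M), OrbitCom→Band D ($855M) — total 960+716+565+890+855 = $3986M.
Max-entry greedy (repeatedly take the single best remaining cell) gives $3656M, worse by 330.
ClearBand's own top band is Band D ($681M), but forcing ClearBand→Band D and reassigning the rest optimally gives only $3676M — worse by 310.

ClearBand receives Band A.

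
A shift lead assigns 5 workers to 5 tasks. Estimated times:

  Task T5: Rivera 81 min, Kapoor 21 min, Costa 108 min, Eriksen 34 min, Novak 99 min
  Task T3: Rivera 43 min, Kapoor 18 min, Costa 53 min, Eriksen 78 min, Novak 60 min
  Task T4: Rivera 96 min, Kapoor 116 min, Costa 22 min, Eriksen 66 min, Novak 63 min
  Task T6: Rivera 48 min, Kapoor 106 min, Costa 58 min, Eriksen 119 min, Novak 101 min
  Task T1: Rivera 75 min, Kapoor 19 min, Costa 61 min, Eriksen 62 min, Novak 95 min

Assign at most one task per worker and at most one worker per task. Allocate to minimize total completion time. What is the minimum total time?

Minimum total: 183 min

Optimal: Rivera→Task T6 (48 min), Kapoor→Task T1 (19 min), Costa→Task T4 (22 min), Eriksen→Task T5 (34 min), Novak→Task T3 (60 min) — total 48+19+22+34+60 = 183 min.
Column-greedy (each task in turn goes to its cheapest remaining worker) gives 249 min, worse by 66.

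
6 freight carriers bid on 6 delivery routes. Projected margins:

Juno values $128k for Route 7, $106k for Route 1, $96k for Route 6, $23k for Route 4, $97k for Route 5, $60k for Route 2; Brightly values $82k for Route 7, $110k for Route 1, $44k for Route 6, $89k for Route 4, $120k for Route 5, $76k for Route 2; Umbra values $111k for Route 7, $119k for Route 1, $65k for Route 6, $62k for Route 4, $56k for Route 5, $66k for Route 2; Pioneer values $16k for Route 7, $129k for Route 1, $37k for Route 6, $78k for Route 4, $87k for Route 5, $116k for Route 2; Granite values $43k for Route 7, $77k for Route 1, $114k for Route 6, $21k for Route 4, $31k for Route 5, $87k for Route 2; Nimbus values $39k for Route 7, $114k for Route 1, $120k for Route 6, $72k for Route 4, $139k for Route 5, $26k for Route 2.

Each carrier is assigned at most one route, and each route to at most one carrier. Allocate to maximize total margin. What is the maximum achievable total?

This is the linear assignment problem.
Optimal: Juno→Route 7 ($128k), Brightly→Route 4 ($89k), Umbra→Route 1 ($119k), Pioneer→Route 2 ($116k), Granite→Route 6 ($114k), Nimbus→Route 5 ($139k) — total 128+89+119+116+114+139 = $705k.
Max-entry greedy (repeatedly take the single best remaining cell) gives $665k, worse by 40.
Swapping Nimbus↔Juno (Nimbus→Route 7 $39k, Juno→Route 5 $97k) loses 131.
Every other assignment is strictly worse.

Max total: $705k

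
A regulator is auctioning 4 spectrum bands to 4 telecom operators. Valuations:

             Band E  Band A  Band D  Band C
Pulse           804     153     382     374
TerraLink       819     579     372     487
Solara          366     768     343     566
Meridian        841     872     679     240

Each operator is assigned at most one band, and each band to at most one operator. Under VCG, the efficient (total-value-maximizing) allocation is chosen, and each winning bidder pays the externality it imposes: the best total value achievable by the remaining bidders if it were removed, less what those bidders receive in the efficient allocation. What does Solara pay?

Efficient allocation: Pulse→Band E ($804M), TerraLink→Band C ($487M), Solara→Band A ($768M), Meridian→Band D ($679M); total welfare W = $2738M.
Solara receives Band A at value $768M, so the others get W − 768 = $1970M.
Without Solara: best allocation of the remaining 3 bidders over all 4 bands is Pulse→Band E ($804M), TerraLink→Band C ($487M), Meridian→Band A ($872M), total $2163M.
VCG payment = (others' best without Solara) − (others' welfare with Solara) = 2163 − 1970 = $193M.

Solara pays $193M.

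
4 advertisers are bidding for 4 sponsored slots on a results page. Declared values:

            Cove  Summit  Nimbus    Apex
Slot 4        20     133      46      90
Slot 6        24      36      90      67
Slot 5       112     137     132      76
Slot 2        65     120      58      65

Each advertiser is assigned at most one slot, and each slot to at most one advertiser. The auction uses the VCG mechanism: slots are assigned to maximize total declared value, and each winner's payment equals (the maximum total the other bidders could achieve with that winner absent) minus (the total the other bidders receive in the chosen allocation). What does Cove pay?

Cove pays $42.

Efficient allocation: Cove→Slot 5 ($112), Summit→Slot 2 ($120), Nimbus→Slot 6 ($90), Apex→Slot 4 ($90); total welfare W = $412.
Cove receives Slot 5 at value $112, so the others get W − 112 = $300.
Without Cove: best allocation of the remaining 3 bidders over all 4 slots is Summit→Slot 2 ($120), Nimbus→Slot 5 ($132), Apex→Slot 4 ($90), total $342.
VCG payment = (others' best without Cove) − (others' welfare with Cove) = 342 − 300 = $42.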